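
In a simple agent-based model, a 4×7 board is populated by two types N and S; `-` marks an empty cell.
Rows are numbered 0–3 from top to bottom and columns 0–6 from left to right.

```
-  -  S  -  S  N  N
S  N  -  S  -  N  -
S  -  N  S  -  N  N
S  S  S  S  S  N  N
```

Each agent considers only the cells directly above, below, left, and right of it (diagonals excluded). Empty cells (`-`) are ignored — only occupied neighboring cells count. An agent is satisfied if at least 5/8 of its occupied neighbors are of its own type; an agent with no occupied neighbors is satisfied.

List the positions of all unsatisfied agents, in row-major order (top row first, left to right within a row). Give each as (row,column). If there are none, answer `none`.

(0,4), (1,0), (1,1), (2,2), (3,4)

Row 0: (0,2)S 0/0 satisfied · (0,4)S 0/1 not · (0,5)N 2/3 satisfied · (0,6)N 1/1 satisfied
Row 1: (1,0)S 1/2 not · (1,1)N 0/1 not · (1,3)S 1/1 satisfied · (1,5)N 2/2 satisfied
Row 2: (2,0)S 2/2 satisfied · (2,2)N 0/2 not · (2,3)S 2/3 satisfied · (2,5)N 3/3 satisfied · (2,6)N 2/2 satisfied
Row 3: (3,0)S 2/2 satisfied · (3,1)S 2/2 satisfied · (3,2)S 2/3 satisfied · (3,3)S 3/3 satisfied · (3,4)S 1/2 not · (3,5)N 2/3 satisfied · (3,6)N 2/2 satisfied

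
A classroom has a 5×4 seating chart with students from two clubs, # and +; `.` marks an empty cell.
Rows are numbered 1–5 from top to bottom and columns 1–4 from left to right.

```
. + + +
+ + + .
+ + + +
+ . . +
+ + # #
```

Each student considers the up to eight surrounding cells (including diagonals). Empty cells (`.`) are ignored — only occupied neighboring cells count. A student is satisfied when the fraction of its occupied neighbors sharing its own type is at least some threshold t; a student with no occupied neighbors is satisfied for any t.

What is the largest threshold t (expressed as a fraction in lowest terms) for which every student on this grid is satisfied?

Row 1: (1,2)+ 4/4 · (1,3)+ 4/4 · (1,4)+ 2/2
Row 2: (2,1)+ 4/4 · (2,2)+ 7/7 · (2,3)+ 7/7
Row 3: (3,1)+ 4/4 · (3,2)+ 6/6 · (3,3)+ 5/5 · (3,4)+ 3/3
Row 4: (4,1)+ 4/4 · (4,4)+ 2/4
Row 5: (5,1)+ 2/2 · (5,2)+ 2/3 · (5,3)# 1/3 · (5,4)# 1/2
The smallest same-type fraction is 1/3 at (5,3), which reduces to 1/3. Any threshold above that leaves this student unsatisfied.

1/3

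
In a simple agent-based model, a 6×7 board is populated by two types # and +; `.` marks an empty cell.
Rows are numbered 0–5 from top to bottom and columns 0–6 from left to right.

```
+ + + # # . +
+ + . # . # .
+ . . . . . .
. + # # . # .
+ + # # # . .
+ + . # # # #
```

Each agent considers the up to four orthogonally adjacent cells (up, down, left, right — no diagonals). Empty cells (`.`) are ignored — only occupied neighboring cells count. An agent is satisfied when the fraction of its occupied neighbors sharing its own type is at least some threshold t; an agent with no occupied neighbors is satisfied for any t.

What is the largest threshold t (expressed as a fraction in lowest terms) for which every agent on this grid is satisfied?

1/2

(0,0)+ 2/2
(0,1)+ 3/3
(0,2)+ 1/2
(0,3)# 2/3
(0,4)# 1/1
(0,6)+ — no occupied neighbors
(1,0)+ 3/3
(1,1)+ 2/2
(1,3)# 1/1
(1,5)# — no occupied neighbors
(2,0)+ 1/1
(3,1)+ 1/2
(3,2)# 2/3
(3,3)# 2/2
(3,5)# — no occupied neighbors
(4,0)+ 2/2
(4,1)+ 3/4
(4,2)# 2/3
(4,3)# 4/4
(4,4)# 2/2
(5,0)+ 2/2
(5,1)+ 2/2
(5,3)# 2/2
(5,4)# 3/3
(5,5)# 2/2
(5,6)# 1/1
The smallest same-type fraction is 1/2 at (0,2), which reduces to 1/2. Any threshold above that leaves this agent unsatisfied.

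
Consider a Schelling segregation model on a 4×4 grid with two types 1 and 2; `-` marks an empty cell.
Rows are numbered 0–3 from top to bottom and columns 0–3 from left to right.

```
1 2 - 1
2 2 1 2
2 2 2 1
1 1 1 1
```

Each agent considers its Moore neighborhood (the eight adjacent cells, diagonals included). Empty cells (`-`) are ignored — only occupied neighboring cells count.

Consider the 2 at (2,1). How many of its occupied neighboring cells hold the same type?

Occupied neighbors of (2,1): (1,0)=2, (1,1)=2, (1,2)=1, (2,0)=2, (2,2)=2, (3,0)=1, (3,1)=1, (3,2)=1.
Same type (2): 4 of 8.

4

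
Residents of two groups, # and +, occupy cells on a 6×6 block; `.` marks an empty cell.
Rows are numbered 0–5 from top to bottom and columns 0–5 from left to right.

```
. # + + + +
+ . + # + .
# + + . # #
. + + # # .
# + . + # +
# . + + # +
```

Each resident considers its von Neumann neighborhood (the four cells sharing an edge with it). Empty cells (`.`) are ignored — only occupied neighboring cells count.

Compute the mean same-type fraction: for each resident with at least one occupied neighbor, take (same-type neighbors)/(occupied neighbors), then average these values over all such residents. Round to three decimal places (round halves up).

(0,1)# 0/1
(0,2)+ 2/3
(0,3)+ 2/3
(0,4)+ 3/3
(0,5)+ 1/1
(1,0)+ 0/1
(1,2)+ 2/3
(1,3)# 0/3
(1,4)+ 1/3
(2,0)# 0/2
(2,1)+ 2/3
(2,2)+ 3/3
(2,4)# 2/3
(2,5)# 1/1
(3,1)+ 3/3
(3,2)+ 2/3
(3,3)# 1/3
(3,4)# 3/3
(4,0)# 1/2
(4,1)+ 1/2
(4,3)+ 1/3
(4,4)# 2/4
(4,5)+ 1/2
(5,0)# 1/1
(5,2)+ 1/1
(5,3)+ 2/3
(5,4)# 1/3
(5,5)+ 1/2
Sum over 28 residents: 0/1 + 2/3 + 2/3 + 3/3 + 1/1 + 0/1 + 2/3 + 0/3 + 1/3 + 0/2 + 2/3 + 3/3 + 2/3 + 1/1 + 3/3 + 2/3 + 1/3 + 3/3 + 1/2 + 1/2 + 1/3 + 2/4 + 1/2 + 1/1 + 1/1 + 2/3 + 1/3 + 1/2 = 33/2; mean = 33/2 ÷ 28 = 33/56 = 0.589285… → 0.589.

0.589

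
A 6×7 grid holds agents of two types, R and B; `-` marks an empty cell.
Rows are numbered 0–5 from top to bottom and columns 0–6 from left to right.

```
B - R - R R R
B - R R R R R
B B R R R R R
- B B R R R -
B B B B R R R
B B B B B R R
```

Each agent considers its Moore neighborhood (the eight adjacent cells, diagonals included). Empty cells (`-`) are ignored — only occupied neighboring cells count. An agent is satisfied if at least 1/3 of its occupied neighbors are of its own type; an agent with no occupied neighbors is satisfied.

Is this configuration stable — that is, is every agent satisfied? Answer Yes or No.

Yes

Row 0: (0,0)B 1/1 ✓ · (0,2)R 2/2 ✓ · (0,4)R 4/4 ✓ · (0,5)R 5/5 ✓ · (0,6)R 3/3 ✓
Row 1: (1,0)B 3/3 ✓ · (1,2)R 4/5 ✓ · (1,3)R 7/7 ✓ · (1,4)R 7/7 ✓ · (1,5)R 8/8 ✓ · (1,6)R 5/5 ✓
Row 2: (2,0)B 3/3 ✓ · (2,1)B 4/6 ✓ · (2,2)R 4/7 ✓ · (2,3)R 7/8 ✓ · (2,4)R 8/8 ✓ · (2,5)R 7/7 ✓ · (2,6)R 4/4 ✓
Row 3: (3,1)B 6/7 ✓ · (3,2)B 5/8 ✓ · (3,3)R 5/8 ✓ · (3,4)R 7/8 ✓ · (3,5)R 7/7 ✓
Row 4: (4,0)B 4/4 ✓ · (4,1)B 7/7 ✓ · (4,2)B 7/8 ✓ · (4,3)B 5/8 ✓ · (4,4)R 5/8 ✓ · (4,5)R 6/7 ✓ · (4,6)R 4/4 ✓
Row 5: (5,0)B 3/3 ✓ · (5,1)B 5/5 ✓ · (5,2)B 5/5 ✓ · (5,3)B 4/5 ✓ · (5,4)B 2/5 ✓ · (5,5)R 4/5 ✓ · (5,6)R 3/3 ✓
All meet the threshold, so the configuration is stable.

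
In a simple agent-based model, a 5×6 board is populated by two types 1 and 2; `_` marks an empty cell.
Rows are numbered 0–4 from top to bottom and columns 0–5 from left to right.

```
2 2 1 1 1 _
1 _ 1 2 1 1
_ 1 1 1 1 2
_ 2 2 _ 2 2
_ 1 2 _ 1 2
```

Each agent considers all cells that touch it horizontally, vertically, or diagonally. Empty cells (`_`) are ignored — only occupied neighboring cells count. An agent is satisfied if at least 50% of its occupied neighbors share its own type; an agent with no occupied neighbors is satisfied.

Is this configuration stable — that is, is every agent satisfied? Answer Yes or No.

(0,0)2 1/2 satisfied
(0,1)2 1/4 not
(0,2)1 2/4 satisfied
(0,3)1 4/5 satisfied
(0,4)1 3/4 satisfied
(1,0)1 1/3 not
(1,2)1 5/7 satisfied
(1,3)2 0/8 not
(1,4)1 5/7 satisfied
(1,5)1 3/4 satisfied
(2,1)1 3/5 satisfied
(2,2)1 3/6 satisfied
(2,3)1 4/7 satisfied
(2,4)1 3/7 not
(2,5)2 2/5 not
(3,1)2 2/5 not
(3,2)2 2/6 not
(3,4)2 3/6 satisfied
(3,5)2 3/5 satisfied
(4,1)1 0/3 not
(4,2)2 2/3 satisfied
(4,4)1 0/3 not
(4,5)2 2/3 satisfied
For instance (0,1) has only 1/4 same-type neighbors, below 1/2.

No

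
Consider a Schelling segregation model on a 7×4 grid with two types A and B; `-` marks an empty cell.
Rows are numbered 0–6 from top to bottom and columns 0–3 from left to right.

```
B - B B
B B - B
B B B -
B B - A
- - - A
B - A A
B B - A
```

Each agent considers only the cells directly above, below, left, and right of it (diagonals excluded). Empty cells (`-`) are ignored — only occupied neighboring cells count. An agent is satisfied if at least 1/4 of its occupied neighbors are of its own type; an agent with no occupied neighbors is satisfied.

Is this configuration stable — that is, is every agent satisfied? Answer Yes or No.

Row 0: (0,0)B 1/1 ok · (0,2)B 1/1 ok · (0,3)B 2/2 ok
Row 1: (1,0)B 3/3 ok · (1,1)B 2/2 ok · (1,3)B 1/1 ok
Row 2: (2,0)B 3/3 ok · (2,1)B 4/4 ok · (2,2)B 1/1 ok
Row 3: (3,0)B 2/2 ok · (3,1)B 2/2 ok · (3,3)A 1/1 ok
Row 4: (4,3)A 2/2 ok
Row 5: (5,0)B 1/1 ok · (5,2)A 1/1 ok · (5,3)A 3/3 ok
Row 6: (6,0)B 2/2 ok · (6,1)B 1/1 ok · (6,3)A 1/1 ok
All meet the threshold, so the configuration is stable.

Yes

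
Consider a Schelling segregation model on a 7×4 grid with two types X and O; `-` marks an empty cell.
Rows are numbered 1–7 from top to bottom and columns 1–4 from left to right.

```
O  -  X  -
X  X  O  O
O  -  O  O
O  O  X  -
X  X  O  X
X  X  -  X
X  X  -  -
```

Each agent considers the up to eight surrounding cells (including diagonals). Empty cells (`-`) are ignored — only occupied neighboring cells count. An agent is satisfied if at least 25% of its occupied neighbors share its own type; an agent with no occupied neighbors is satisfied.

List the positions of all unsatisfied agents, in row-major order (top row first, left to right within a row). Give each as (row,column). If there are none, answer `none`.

(1,1), (5,3)

(1,1)O 0/2 ✗
(1,3)X 1/3 ✓
(2,1)X 1/3 ✓
(2,2)X 2/6 ✓
(2,3)O 3/5 ✓
(2,4)O 3/4 ✓
(3,1)O 2/4 ✓
(3,3)O 4/6 ✓
(3,4)O 3/4 ✓
(4,1)O 2/4 ✓
(4,2)O 4/7 ✓
(4,3)X 2/6 ✓
(5,1)X 3/5 ✓
(5,2)X 4/7 ✓
(5,3)O 1/6 ✗
(5,4)X 2/3 ✓
(6,1)X 5/5 ✓
(6,2)X 5/6 ✓
(6,4)X 1/2 ✓
(7,1)X 3/3 ✓
(7,2)X 3/3 ✓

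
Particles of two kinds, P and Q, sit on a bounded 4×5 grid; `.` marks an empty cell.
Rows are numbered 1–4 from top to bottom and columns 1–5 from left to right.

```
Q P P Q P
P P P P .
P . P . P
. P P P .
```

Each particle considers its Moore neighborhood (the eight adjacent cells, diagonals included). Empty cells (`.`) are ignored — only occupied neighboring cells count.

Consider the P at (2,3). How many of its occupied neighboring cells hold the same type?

5

Occupied neighbors of (2,3): (1,2)=P, (1,3)=P, (1,4)=Q, (2,2)=P, (2,4)=P, (3,3)=P.
Same type (P): 5 of 6.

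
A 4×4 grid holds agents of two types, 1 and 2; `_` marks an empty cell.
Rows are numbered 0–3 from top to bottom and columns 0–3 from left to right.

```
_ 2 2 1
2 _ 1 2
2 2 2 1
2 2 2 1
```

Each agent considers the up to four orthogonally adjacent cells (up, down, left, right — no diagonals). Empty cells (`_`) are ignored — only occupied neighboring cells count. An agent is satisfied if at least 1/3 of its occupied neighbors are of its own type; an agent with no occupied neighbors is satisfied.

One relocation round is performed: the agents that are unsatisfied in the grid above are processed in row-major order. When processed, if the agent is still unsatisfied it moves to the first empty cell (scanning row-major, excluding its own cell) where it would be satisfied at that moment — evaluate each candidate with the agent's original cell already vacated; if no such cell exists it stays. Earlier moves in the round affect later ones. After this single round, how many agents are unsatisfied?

2

Initially unsatisfied (in order): (0,3), (1,2), (1,3).
  (0,3): no empty cell satisfies it; stays.
  (1,2): no empty cell satisfies it; stays.
  (1,3) → (0,0).
Resulting grid:
2 2 2 1
2 _ 1 _
2 2 2 1
2 2 2 1
Unsatisfied now: (0,3), (1,2).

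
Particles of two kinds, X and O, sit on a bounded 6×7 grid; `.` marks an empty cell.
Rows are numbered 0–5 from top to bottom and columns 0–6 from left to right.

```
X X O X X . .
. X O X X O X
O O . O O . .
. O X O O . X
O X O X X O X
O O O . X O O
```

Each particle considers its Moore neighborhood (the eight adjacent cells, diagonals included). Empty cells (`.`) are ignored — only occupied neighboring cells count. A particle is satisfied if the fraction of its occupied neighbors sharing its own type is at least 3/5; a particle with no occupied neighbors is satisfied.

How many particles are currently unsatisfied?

21

(0,0)X 2/2 ✓
(0,1)X 2/4 ✗
(0,2)O 1/5 ✗
(0,3)X 3/5 ✓
(0,4)X 3/4 ✓
(1,1)X 2/6 ✗
(1,2)O 3/7 ✗
(1,3)X 3/7 ✗
(1,4)X 3/6 ✗
(1,5)O 1/4 ✗
(1,6)X 0/1 ✗
(2,0)O 2/3 ✓
(2,1)O 3/5 ✓
(2,3)O 4/7 ✗
(2,4)O 4/6 ✓
(3,1)O 4/6 ✓
(3,2)X 2/7 ✗
(3,3)O 4/7 ✗
(3,4)O 4/6 ✓
(3,6)X 1/2 ✗
(4,0)O 3/4 ✓
(4,1)X 1/7 ✗
(4,2)O 4/7 ✗
(4,3)X 3/7 ✗
(4,4)X 2/6 ✗
(4,5)O 3/7 ✗
(4,6)X 1/4 ✗
(5,0)O 2/3 ✓
(5,1)O 4/5 ✓
(5,2)O 2/4 ✗
(5,4)X 2/4 ✗
(5,5)O 2/5 ✗
(5,6)O 2/3 ✓
Unsatisfied: (0,1), (0,2), (1,1), (1,2), (1,3), (1,4), (1,5), (1,6), (2,3), (3,2), (3,3), (3,6), (4,1), (4,2), (4,3), (4,4), (4,5), (4,6), (5,2), (5,4), (5,5) — 21 in total.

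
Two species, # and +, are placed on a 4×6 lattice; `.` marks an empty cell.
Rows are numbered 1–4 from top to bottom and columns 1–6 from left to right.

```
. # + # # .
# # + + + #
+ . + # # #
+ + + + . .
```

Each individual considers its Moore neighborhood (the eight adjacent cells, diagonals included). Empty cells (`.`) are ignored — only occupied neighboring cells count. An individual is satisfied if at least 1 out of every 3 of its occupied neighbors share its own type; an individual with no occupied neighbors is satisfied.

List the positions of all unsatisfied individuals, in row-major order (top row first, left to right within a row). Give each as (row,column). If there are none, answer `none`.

(1,2)# 2/4 ✓
(1,3)+ 2/5 ✓
(1,4)# 1/5 ✗
(1,5)# 2/4 ✓
(2,1)# 2/3 ✓
(2,2)# 2/6 ✓
(2,3)+ 3/7 ✓
(2,4)+ 4/8 ✓
(2,5)+ 1/7 ✗
(2,6)# 3/4 ✓
(3,1)+ 2/4 ✓
(3,3)+ 5/7 ✓
(3,4)# 1/7 ✗
(3,5)# 3/6 ✓
(3,6)# 2/3 ✓
(4,1)+ 2/2 ✓
(4,2)+ 4/4 ✓
(4,3)+ 3/4 ✓
(4,4)+ 2/4 ✓

(1,4), (2,5), (3,4)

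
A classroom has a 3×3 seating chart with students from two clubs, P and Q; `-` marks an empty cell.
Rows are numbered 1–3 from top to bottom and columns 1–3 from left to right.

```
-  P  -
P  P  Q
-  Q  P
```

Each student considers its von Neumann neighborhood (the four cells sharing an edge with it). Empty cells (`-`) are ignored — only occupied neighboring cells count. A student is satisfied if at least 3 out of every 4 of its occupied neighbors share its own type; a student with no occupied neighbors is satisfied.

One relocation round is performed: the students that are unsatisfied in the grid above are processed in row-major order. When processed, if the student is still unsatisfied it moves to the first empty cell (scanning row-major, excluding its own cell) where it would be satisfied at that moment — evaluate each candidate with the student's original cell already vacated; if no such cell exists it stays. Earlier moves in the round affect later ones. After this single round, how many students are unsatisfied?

Initially unsatisfied (in order): (2,2), (2,3), (3,2), (3,3).
  (2,2) → (1,1).
  (2,3): no empty cell satisfies it; stays.
  (3,2): no empty cell satisfies it; stays.
  (3,3): no empty cell satisfies it; stays.
Resulting grid:
P P -
P - Q
- Q P
Unsatisfied now: (2,3), (3,2), (3,3).

3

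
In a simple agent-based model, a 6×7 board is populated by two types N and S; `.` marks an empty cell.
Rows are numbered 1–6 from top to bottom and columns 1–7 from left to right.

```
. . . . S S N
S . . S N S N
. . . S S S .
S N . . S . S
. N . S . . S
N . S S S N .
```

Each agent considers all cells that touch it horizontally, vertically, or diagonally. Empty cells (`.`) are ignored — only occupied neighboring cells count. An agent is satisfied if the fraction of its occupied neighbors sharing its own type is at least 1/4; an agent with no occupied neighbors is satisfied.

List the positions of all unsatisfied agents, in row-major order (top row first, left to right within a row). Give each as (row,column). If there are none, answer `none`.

(2,5), (4,1), (6,6)

Row 1: (1,5)S 3/4 satisfied · (1,6)S 2/5 satisfied · (1,7)N 1/3 satisfied
Row 2: (2,1)S 0/0 satisfied · (2,4)S 3/4 satisfied · (2,5)N 0/7 not · (2,6)S 4/7 satisfied · (2,7)N 1/4 satisfied
Row 3: (3,4)S 3/4 satisfied · (3,5)S 5/6 satisfied · (3,6)S 4/6 satisfied
Row 4: (4,1)S 0/2 not · (4,2)N 1/2 satisfied · (4,5)S 4/4 satisfied · (4,7)S 2/2 satisfied
Row 5: (5,2)N 2/4 satisfied · (5,4)S 4/4 satisfied · (5,7)S 1/2 satisfied
Row 6: (6,1)N 1/1 satisfied · (6,3)S 2/3 satisfied · (6,4)S 3/3 satisfied · (6,5)S 2/3 satisfied · (6,6)N 0/2 not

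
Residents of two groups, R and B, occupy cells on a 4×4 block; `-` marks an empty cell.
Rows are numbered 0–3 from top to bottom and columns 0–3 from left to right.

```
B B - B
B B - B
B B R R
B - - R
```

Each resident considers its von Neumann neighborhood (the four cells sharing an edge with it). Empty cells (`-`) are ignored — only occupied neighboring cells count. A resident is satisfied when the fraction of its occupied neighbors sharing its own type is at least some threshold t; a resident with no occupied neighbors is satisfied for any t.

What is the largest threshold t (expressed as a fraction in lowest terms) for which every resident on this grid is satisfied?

Row 0: (0,0)B 2/2 · (0,1)B 2/2 · (0,3)B 1/1
Row 1: (1,0)B 3/3 · (1,1)B 3/3 · (1,3)B 1/2
Row 2: (2,0)B 3/3 · (2,1)B 2/3 · (2,2)R 1/2 · (2,3)R 2/3
Row 3: (3,0)B 1/1 · (3,3)R 1/1
The smallest same-type fraction is 1/2 at (1,3), which reduces to 1/2. Any threshold above that leaves this resident unsatisfied.

1/2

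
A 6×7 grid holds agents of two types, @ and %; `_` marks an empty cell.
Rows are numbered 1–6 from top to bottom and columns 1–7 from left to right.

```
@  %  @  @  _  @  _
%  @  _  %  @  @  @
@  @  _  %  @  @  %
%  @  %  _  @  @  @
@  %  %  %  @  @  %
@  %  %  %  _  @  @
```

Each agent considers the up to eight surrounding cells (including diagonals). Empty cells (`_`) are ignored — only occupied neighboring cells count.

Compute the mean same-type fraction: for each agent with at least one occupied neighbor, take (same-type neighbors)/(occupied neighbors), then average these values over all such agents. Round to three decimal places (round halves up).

(1,1)@ 1/3
(1,2)% 1/4
(1,3)@ 2/4
(1,4)@ 2/3
(1,6)@ 3/3
(2,1)% 1/5
(2,2)@ 4/6
(2,4)% 1/5
(2,5)@ 5/7
(2,6)@ 5/6
(2,7)@ 3/4
(3,1)@ 3/5
(3,2)@ 3/6
(3,4)% 2/5
(3,5)@ 5/7
(3,6)@ 7/8
(3,7)% 0/5
(4,1)% 1/5
(4,2)@ 3/7
(4,3)% 4/6
(4,5)@ 5/7
(4,6)@ 6/8
(4,7)@ 3/5
(5,1)@ 2/5
(5,2)% 5/8
(5,3)% 6/7
(5,4)% 4/6
(5,5)@ 4/6
(5,6)@ 6/7
(5,7)% 0/5
(6,1)@ 1/3
(6,2)% 3/5
(6,3)% 5/5
(6,4)% 3/4
(6,6)@ 3/4
(6,7)@ 2/3
Sum over 36 agents: 1/3 + 1/4 + 2/4 + 2/3 + 3/3 + 1/5 + 4/6 + 1/5 + 5/7 + 5/6 + 3/4 + 3/5 + 3/6 + 2/5 + 5/7 + 7/8 + 0/5 + 1/5 + 3/7 + 4/6 + 5/7 + 6/8 + 3/5 + 2/5 + 5/8 + 6/7 + 4/6 + 4/6 + 6/7 + 0/5 + 1/3 + 3/5 + 5/5 + 3/4 + 3/4 + 2/3 = 2903/140; mean = 2903/140 ÷ 36 = 2903/5040 = 0.575992… → 0.576.

0.576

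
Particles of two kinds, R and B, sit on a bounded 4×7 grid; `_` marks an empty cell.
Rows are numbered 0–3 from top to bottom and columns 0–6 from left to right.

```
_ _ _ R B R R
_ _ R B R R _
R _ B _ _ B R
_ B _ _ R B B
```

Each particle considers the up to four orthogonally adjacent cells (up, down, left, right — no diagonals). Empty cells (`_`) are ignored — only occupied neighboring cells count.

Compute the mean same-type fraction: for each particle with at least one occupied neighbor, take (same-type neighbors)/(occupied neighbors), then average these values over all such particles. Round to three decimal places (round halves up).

0.298

Row 0: (0,3)R 0/2 · (0,4)B 0/3 · (0,5)R 2/3 · (0,6)R 1/1
Row 1: (1,2)R 0/2 · (1,3)B 0/3 · (1,4)R 1/3 · (1,5)R 2/3
Row 2: (2,0)R — no occupied neighbors · (2,2)B 0/1 · (2,5)B 1/3 · (2,6)R 0/2
Row 3: (3,1)B — no occupied neighbors · (3,4)R 0/1 · (3,5)B 2/3 · (3,6)B 1/2
Sum over 14 particles: 0/2 + 0/3 + 2/3 + 1/1 + 0/2 + 0/3 + 1/3 + 2/3 + 0/1 + 1/3 + 0/2 + 0/1 + 2/3 + 1/2 = 25/6; mean = 25/6 ÷ 14 = 25/84 = 0.297619… → 0.298.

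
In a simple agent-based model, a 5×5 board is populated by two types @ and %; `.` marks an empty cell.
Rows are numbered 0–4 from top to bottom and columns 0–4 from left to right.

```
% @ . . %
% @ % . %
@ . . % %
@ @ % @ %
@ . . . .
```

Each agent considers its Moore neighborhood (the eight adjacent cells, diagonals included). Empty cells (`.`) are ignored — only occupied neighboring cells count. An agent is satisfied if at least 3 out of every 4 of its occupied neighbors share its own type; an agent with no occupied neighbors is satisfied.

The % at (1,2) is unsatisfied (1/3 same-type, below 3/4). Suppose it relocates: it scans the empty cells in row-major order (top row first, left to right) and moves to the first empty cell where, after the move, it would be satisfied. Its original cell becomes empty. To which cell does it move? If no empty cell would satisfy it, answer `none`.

Vacating (1,2). Empty cells in order:
  (0,2): 0/2 same-type → still unsatisfied.
  (0,3): 2/2 same-type → satisfied — stop here.

(0,3)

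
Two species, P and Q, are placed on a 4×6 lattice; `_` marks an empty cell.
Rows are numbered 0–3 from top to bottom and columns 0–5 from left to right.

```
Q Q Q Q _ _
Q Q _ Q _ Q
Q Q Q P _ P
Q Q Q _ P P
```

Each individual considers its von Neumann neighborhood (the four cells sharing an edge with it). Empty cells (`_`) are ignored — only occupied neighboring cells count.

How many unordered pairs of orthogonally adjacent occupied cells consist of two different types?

3

Scan each occupied cell's neighbors to the right and below so each pair is counted once.
Row 0: Q(0,0)–Q(0,1)= Q(0,0)–Q(1,0)= Q(0,1)–Q(0,2)= Q(0,1)–Q(1,1)= Q(0,2)–Q(0,3)= Q(0,3)–Q(1,3)=  → 0/6 unlike.
Row 1: Q(1,0)–Q(1,1)= Q(1,0)–Q(2,0)= Q(1,1)–Q(2,1)= Q(1,3)–P(2,3)≠ Q(1,5)–P(2,5)≠  → 2/5 unlike.
Row 2: Q(2,0)–Q(2,1)= Q(2,0)–Q(3,0)= Q(2,1)–Q(2,2)= Q(2,1)–Q(3,1)= Q(2,2)–P(2,3)≠ Q(2,2)–Q(3,2)= P(2,5)–P(3,5)=  → 1/7 unlike.
Row 3: Q(3,0)–Q(3,1)= Q(3,1)–Q(3,2)= P(3,4)–P(3,5)=  → 0/3 unlike.
Total adjacent occupied pairs: 21; unlike-type pairs: 3.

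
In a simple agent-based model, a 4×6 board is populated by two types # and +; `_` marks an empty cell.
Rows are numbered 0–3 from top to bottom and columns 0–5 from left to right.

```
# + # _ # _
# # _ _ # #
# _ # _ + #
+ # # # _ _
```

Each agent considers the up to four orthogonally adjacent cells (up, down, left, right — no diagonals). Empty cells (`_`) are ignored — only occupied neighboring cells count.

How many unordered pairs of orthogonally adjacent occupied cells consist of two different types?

Scan each occupied cell's neighbors to the right and below so each pair is counted once.
Row 0: #(0,0)–+(0,1)≠ #(0,0)–#(1,0)= +(0,1)–#(0,2)≠ +(0,1)–#(1,1)≠ #(0,4)–#(1,4)=  → 3/5 unlike.
Row 1: #(1,0)–#(1,1)= #(1,0)–#(2,0)= #(1,4)–#(1,5)= #(1,4)–+(2,4)≠ #(1,5)–#(2,5)=  → 1/5 unlike.
Row 2: #(2,0)–+(3,0)≠ #(2,2)–#(3,2)= +(2,4)–#(2,5)≠  → 2/3 unlike.
Row 3: +(3,0)–#(3,1)≠ #(3,1)–#(3,2)= #(3,2)–#(3,3)=  → 1/3 unlike.
Total adjacent occupied pairs: 16; unlike-type pairs: 7.

7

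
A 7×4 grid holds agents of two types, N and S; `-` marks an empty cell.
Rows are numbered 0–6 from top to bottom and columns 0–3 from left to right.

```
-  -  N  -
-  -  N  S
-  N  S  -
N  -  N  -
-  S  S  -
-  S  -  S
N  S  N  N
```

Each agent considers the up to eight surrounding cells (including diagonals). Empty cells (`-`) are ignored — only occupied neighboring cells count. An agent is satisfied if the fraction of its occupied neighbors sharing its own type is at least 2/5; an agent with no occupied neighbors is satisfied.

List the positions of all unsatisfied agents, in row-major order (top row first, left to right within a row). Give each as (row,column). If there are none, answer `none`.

(1,3), (2,2), (3,2), (5,3), (6,0), (6,1), (6,2)

Row 0: (0,2)N 1/2 satisfied
Row 1: (1,2)N 2/4 satisfied · (1,3)S 1/3 not
Row 2: (2,1)N 3/4 satisfied · (2,2)S 1/4 not
Row 3: (3,0)N 1/2 satisfied · (3,2)N 1/4 not
Row 4: (4,1)S 2/4 satisfied · (4,2)S 3/4 satisfied
Row 5: (5,1)S 3/5 satisfied · (5,3)S 1/3 not
Row 6: (6,0)N 0/2 not · (6,1)S 1/3 not · (6,2)N 1/4 not · (6,3)N 1/2 satisfied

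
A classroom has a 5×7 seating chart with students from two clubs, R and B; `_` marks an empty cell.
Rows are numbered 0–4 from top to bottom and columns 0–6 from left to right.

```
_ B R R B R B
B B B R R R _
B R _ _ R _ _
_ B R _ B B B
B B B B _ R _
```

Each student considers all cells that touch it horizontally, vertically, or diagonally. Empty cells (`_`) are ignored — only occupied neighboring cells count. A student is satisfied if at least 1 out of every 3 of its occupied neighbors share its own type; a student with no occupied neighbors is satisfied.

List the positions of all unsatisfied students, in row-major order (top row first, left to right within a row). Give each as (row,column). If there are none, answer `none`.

(0,4), (0,6), (2,1), (3,2), (4,5)

(0,1)B 3/4 ✓
(0,2)R 2/5 ✓
(0,3)R 3/5 ✓
(0,4)B 0/5 ✗
(0,5)R 2/4 ✓
(0,6)B 0/2 ✗
(1,0)B 3/4 ✓
(1,1)B 4/6 ✓
(1,2)B 2/6 ✓
(1,3)R 4/6 ✓
(1,4)R 5/6 ✓
(1,5)R 3/5 ✓
(2,0)B 3/4 ✓
(2,1)R 1/6 ✗
(2,4)R 3/5 ✓
(3,1)B 4/6 ✓
(3,2)R 1/5 ✗
(3,4)B 2/4 ✓
(3,5)B 2/4 ✓
(3,6)B 1/2 ✓
(4,0)B 2/2 ✓
(4,1)B 3/4 ✓
(4,2)B 3/4 ✓
(4,3)B 2/3 ✓
(4,5)R 0/3 ✗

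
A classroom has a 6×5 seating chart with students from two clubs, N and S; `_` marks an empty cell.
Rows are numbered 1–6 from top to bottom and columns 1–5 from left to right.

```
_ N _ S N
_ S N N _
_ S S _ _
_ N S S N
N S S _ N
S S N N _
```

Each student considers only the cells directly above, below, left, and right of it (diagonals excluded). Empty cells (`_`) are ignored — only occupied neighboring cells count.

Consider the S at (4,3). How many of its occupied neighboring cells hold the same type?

3

Occupied neighbors of (4,3): (3,3)=S, (5,3)=S, (4,2)=N, (4,4)=S.
Same type (S): 3 of 4.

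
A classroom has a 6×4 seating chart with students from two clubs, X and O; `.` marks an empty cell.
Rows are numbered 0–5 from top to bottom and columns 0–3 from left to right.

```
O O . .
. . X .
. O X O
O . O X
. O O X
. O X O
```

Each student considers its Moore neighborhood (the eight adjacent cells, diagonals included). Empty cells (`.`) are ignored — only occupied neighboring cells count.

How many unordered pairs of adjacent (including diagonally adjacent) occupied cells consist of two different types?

16

Scan each occupied cell's neighbors to the right and below (and the two forward diagonals) so each pair is counted once.
From row 0: 1 unlike of 2 pairs (running 1/2).
From row 1: 2 unlike of 3 pairs (running 3/5).
From row 2: 4 unlike of 8 pairs (running 7/13).
From row 3: 3 unlike of 7 pairs (running 10/20).
From row 4: 4 unlike of 9 pairs (running 14/29).
From row 5: 2 unlike of 2 pairs (running 16/31).
Total adjacent occupied pairs: 31; unlike-type pairs: 16.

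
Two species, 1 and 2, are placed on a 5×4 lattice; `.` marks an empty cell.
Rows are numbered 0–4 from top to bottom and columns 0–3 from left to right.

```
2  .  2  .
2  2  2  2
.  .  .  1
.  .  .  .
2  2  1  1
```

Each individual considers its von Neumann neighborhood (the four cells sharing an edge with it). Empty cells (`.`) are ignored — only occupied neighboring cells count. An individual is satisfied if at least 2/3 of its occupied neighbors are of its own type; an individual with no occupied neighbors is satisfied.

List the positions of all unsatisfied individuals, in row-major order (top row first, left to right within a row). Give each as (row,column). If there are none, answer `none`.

(1,3), (2,3), (4,1), (4,2)

(0,0)2 1/1 ok
(0,2)2 1/1 ok
(1,0)2 2/2 ok
(1,1)2 2/2 ok
(1,2)2 3/3 ok
(1,3)2 1/2 unhappy
(2,3)1 0/1 unhappy
(4,0)2 1/1 ok
(4,1)2 1/2 unhappy
(4,2)1 1/2 unhappy
(4,3)1 1/1 ok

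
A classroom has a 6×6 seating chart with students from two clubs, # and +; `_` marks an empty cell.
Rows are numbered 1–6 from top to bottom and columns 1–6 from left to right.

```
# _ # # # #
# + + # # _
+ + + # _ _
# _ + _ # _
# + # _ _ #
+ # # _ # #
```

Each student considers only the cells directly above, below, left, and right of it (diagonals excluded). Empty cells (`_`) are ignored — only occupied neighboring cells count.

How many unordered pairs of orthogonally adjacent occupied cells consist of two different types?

Scan each occupied cell's neighbors to the right and below so each pair is counted once.
Row 1: #(1,1)–#(2,1)= #(1,3)–#(1,4)= #(1,3)–+(2,3)≠ #(1,4)–#(1,5)= #(1,4)–#(2,4)= #(1,5)–#(1,6)= #(1,5)–#(2,5)=  → 1/7 unlike.
Row 2: #(2,1)–+(2,2)≠ #(2,1)–+(3,1)≠ +(2,2)–+(2,3)= +(2,2)–+(3,2)= +(2,3)–#(2,4)≠ +(2,3)–+(3,3)= #(2,4)–#(2,5)= #(2,4)–#(3,4)=  → 3/8 unlike.
Row 3: +(3,1)–+(3,2)= +(3,1)–#(4,1)≠ +(3,2)–+(3,3)= +(3,3)–#(3,4)≠ +(3,3)–+(4,3)=  → 2/5 unlike.
Row 4: #(4,1)–#(5,1)= +(4,3)–#(5,3)≠  → 1/2 unlike.
Row 5: #(5,1)–+(5,2)≠ #(5,1)–+(6,1)≠ +(5,2)–#(5,3)≠ +(5,2)–#(6,2)≠ #(5,3)–#(6,3)= #(5,6)–#(6,6)=  → 4/6 unlike.
Row 6: +(6,1)–#(6,2)≠ #(6,2)–#(6,3)= #(6,5)–#(6,6)=  → 1/3 unlike.
Total adjacent occupied pairs: 31; unlike-type pairs: 12.

12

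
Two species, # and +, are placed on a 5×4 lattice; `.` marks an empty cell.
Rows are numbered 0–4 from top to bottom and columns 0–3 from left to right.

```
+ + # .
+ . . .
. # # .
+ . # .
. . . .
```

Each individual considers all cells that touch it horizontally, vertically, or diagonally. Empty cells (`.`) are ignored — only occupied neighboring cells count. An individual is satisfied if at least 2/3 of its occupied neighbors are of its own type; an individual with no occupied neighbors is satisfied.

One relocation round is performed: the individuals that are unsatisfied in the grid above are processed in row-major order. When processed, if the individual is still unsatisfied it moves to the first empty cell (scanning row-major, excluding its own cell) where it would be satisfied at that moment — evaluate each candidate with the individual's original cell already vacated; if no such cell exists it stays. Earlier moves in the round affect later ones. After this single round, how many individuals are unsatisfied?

Initially unsatisfied (in order): (0,2), (2,1), (3,0).
  (0,2) → (0,3).
  (2,1) → (1,2).
  (3,0): now satisfied by earlier moves; stays.
Resulting grid:
+ + . #
+ . # .
. . # .
+ . # .
. . . .
All satisfied now.

0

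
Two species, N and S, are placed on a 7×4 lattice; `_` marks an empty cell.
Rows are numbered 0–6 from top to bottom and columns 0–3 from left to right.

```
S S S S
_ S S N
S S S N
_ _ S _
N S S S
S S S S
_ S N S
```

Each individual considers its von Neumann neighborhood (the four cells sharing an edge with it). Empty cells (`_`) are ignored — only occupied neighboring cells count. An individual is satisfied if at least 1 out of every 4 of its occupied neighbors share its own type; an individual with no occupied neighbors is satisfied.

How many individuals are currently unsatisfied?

2

(0,0)S 1/1 satisfied
(0,1)S 3/3 satisfied
(0,2)S 3/3 satisfied
(0,3)S 1/2 satisfied
(1,1)S 3/3 satisfied
(1,2)S 3/4 satisfied
(1,3)N 1/3 satisfied
(2,0)S 1/1 satisfied
(2,1)S 3/3 satisfied
(2,2)S 3/4 satisfied
(2,3)N 1/2 satisfied
(3,2)S 2/2 satisfied
(4,0)N 0/2 not
(4,1)S 2/3 satisfied
(4,2)S 4/4 satisfied
(4,3)S 2/2 satisfied
(5,0)S 1/2 satisfied
(5,1)S 4/4 satisfied
(5,2)S 3/4 satisfied
(5,3)S 3/3 satisfied
(6,1)S 1/2 satisfied
(6,2)N 0/3 not
(6,3)S 1/2 satisfied
Unsatisfied: (4,0), (6,2) — 2 in total.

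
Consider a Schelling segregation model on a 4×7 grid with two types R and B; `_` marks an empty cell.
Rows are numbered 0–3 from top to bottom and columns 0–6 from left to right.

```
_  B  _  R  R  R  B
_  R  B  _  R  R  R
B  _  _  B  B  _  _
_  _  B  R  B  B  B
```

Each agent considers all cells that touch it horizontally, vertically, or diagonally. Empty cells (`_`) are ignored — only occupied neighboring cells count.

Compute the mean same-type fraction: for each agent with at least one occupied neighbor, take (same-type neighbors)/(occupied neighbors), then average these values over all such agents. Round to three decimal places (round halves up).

0.549

Row 0: (0,1)B 1/2 · (0,3)R 2/3 · (0,4)R 4/4 · (0,5)R 4/5 · (0,6)B 0/3
Row 1: (1,1)R 0/3 · (1,2)B 2/4 · (1,4)R 4/6 · (1,5)R 4/6 · (1,6)R 2/3
Row 2: (2,0)B 0/1 · (2,3)B 4/6 · (2,4)B 3/6
Row 3: (3,2)B 1/2 · (3,3)R 0/4 · (3,4)B 3/4 · (3,5)B 3/3 · (3,6)B 1/1
Sum over 18 agents: 1/2 + 2/3 + 4/4 + 4/5 + 0/3 + 0/3 + 2/4 + 4/6 + 4/6 + 2/3 + 0/1 + 4/6 + 3/6 + 1/2 + 0/4 + 3/4 + 3/3 + 1/1 = 593/60; mean = 593/60 ÷ 18 = 593/1080 = 0.549074… → 0.549.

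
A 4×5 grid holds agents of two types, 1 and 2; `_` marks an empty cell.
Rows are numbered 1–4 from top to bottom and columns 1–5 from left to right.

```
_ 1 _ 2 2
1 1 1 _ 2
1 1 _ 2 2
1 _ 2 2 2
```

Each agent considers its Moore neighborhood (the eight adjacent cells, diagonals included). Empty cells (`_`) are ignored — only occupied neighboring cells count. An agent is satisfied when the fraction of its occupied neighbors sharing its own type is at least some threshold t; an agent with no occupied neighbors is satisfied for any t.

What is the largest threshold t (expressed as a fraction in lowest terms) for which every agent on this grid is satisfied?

3/5

(1,2)1 3/3
(1,4)2 2/3
(1,5)2 2/2
(2,1)1 4/4
(2,2)1 5/5
(2,3)1 3/5
(2,5)2 4/4
(3,1)1 4/4
(3,2)1 5/6
(3,4)2 5/6
(3,5)2 4/4
(4,1)1 2/2
(4,3)2 2/3
(4,4)2 4/4
(4,5)2 3/3
The smallest same-type fraction is 3/5 at (2,3), which reduces to 3/5. Any threshold above that leaves this agent unsatisfied.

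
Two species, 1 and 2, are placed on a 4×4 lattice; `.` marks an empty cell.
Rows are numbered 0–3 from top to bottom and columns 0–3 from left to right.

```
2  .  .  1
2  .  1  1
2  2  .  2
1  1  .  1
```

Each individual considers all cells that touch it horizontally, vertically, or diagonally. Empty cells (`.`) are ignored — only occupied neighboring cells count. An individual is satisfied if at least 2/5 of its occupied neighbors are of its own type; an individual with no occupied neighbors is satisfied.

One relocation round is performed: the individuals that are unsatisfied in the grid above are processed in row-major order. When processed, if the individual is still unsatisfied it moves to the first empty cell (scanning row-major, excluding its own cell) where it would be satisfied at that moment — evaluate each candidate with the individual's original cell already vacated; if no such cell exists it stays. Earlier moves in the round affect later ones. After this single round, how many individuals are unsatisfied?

Initially unsatisfied (in order): (2,3), (3,0), (3,1), (3,3).
  (2,3) → (0,1).
  (3,0) → (0,2).
  (3,1) → (2,2).
  (3,3): now satisfied by earlier moves; stays.
Resulting grid:
2 2 1 1
2 . 1 1
2 2 1 .
. . . 1
All satisfied now.

0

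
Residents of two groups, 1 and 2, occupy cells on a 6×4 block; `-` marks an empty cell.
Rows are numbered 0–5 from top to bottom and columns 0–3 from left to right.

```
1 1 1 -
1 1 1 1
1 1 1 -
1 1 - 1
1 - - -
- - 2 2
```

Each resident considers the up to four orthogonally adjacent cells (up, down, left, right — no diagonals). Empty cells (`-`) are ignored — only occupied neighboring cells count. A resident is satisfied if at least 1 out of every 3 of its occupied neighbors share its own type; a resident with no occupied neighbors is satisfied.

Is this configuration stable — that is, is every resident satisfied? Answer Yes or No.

Yes

(0,0)1 2/2 ✓
(0,1)1 3/3 ✓
(0,2)1 2/2 ✓
(1,0)1 3/3 ✓
(1,1)1 4/4 ✓
(1,2)1 4/4 ✓
(1,3)1 1/1 ✓
(2,0)1 3/3 ✓
(2,1)1 4/4 ✓
(2,2)1 2/2 ✓
(3,0)1 3/3 ✓
(3,1)1 2/2 ✓
(3,3)1 0/0 ✓
(4,0)1 1/1 ✓
(5,2)2 1/1 ✓
(5,3)2 1/1 ✓
All meet the threshold, so the configuration is stable.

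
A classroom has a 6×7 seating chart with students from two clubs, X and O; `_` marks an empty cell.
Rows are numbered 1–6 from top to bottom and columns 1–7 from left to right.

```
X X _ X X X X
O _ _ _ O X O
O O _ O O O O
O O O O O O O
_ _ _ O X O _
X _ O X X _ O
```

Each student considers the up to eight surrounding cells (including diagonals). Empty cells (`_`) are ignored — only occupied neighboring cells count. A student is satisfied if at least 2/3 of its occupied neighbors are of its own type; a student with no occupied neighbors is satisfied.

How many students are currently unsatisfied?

13

(1,1)X 1/2 unhappy
(1,2)X 1/2 unhappy
(1,4)X 1/2 unhappy
(1,5)X 3/4 ok
(1,6)X 3/5 unhappy
(1,7)X 2/3 ok
(2,1)O 2/4 unhappy
(2,5)O 3/7 unhappy
(2,6)X 3/8 unhappy
(2,7)O 2/5 unhappy
(3,1)O 4/4 ok
(3,2)O 5/5 ok
(3,4)O 5/5 ok
(3,5)O 6/7 ok
(3,6)O 7/8 ok
(3,7)O 4/5 ok
(4,1)O 3/3 ok
(4,2)O 4/4 ok
(4,3)O 5/5 ok
(4,4)O 5/6 ok
(4,5)O 7/8 ok
(4,6)O 6/7 ok
(4,7)O 4/4 ok
(5,4)O 4/7 unhappy
(5,5)X 2/7 unhappy
(5,6)O 4/6 ok
(6,1)X 0/0 ok
(6,3)O 1/2 unhappy
(6,4)X 2/4 unhappy
(6,5)X 2/4 unhappy
(6,7)O 1/1 ok
Unsatisfied: (1,1), (1,2), (1,4), (1,6), (2,1), (2,5), (2,6), (2,7), (5,4), (5,5), (6,3), (6,4), (6,5) — 13 in total.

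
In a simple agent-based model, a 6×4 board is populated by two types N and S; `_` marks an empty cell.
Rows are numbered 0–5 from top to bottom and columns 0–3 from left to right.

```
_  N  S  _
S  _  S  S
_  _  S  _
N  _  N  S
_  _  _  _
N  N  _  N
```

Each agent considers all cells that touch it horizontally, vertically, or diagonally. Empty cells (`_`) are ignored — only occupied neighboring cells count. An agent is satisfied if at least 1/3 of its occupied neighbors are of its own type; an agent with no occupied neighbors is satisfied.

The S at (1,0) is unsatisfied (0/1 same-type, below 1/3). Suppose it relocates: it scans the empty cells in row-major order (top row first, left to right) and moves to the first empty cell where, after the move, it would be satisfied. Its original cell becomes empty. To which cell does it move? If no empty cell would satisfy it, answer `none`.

(0,3)

Vacating (1,0). Empty cells in order:
  (0,0): 0/1 same-type → still unsatisfied.
  (0,3): 3/3 same-type → satisfied — stop here.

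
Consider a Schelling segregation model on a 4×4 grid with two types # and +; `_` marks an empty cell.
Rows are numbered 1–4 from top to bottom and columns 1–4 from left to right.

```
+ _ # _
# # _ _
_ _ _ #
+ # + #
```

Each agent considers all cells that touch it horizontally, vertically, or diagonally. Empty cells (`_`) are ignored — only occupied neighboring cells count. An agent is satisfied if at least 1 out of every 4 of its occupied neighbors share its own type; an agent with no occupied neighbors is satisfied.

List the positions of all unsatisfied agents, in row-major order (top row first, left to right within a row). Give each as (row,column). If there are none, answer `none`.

(1,1), (4,1), (4,2), (4,3)

(1,1)+ 0/2 unhappy
(1,3)# 1/1 ok
(2,1)# 1/2 ok
(2,2)# 2/3 ok
(3,4)# 1/2 ok
(4,1)+ 0/1 unhappy
(4,2)# 0/2 unhappy
(4,3)+ 0/3 unhappy
(4,4)# 1/2 ok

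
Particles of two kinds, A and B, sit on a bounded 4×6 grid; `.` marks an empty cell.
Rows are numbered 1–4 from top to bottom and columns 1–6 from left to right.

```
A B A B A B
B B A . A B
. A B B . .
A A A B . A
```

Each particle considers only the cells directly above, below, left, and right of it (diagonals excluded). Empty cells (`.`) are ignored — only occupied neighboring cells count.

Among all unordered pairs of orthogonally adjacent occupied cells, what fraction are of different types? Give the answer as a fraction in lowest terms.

Scan each occupied cell's neighbors to the right and below so each pair is counted once.
Row 1: A(1,1)–B(1,2)≠ A(1,1)–B(2,1)≠ B(1,2)–A(1,3)≠ B(1,2)–B(2,2)= A(1,3)–B(1,4)≠ A(1,3)–A(2,3)= B(1,4)–A(1,5)≠ A(1,5)–B(1,6)≠ A(1,5)–A(2,5)= B(1,6)–B(2,6)=  → 6/10 unlike.
Row 2: B(2,1)–B(2,2)= B(2,2)–A(2,3)≠ B(2,2)–A(3,2)≠ A(2,3)–B(3,3)≠ A(2,5)–B(2,6)≠  → 4/5 unlike.
Row 3: A(3,2)–B(3,3)≠ A(3,2)–A(4,2)= B(3,3)–B(3,4)= B(3,3)–A(4,3)≠ B(3,4)–B(4,4)=  → 2/5 unlike.
Row 4: A(4,1)–A(4,2)= A(4,2)–A(4,3)= A(4,3)–B(4,4)≠  → 1/3 unlike.
Total adjacent occupied pairs: 23; unlike-type pairs: 13.
13/23 is already in lowest terms.

13/23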